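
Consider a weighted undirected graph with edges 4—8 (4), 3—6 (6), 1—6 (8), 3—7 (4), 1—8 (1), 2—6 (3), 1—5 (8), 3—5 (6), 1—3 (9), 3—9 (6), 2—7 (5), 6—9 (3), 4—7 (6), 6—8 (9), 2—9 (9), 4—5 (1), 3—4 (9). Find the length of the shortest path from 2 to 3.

Some routes from 2 to 3:
2 -> 6 -> 3: 3 + 6 = 9
2 -> 9 -> 6 -> 3: 9 + 3 + 6 = 18
2 -> 6 -> 9 -> 3: 3 + 3 + 6 = 12
2 -> 7 -> 4 -> 5 -> 3: 5 + 6 + 1 + 6 = 18
2 -> 7 -> 3: 5 + 4 = 9
2 -> 9 -> 3: 9 + 6 = 15
Shortest: 9.

9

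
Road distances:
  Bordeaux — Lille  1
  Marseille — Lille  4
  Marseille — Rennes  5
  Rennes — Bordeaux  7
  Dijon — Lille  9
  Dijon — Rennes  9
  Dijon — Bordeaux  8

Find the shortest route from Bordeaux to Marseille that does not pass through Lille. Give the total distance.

Paths from Bordeaux to Marseille avoiding Lille:
Bordeaux→Rennes→Marseille: 7 + 5 = 12
Bordeaux→Dijon→Rennes→Marseille: 8 + 9 + 5 = 22
The minimum is 12.

12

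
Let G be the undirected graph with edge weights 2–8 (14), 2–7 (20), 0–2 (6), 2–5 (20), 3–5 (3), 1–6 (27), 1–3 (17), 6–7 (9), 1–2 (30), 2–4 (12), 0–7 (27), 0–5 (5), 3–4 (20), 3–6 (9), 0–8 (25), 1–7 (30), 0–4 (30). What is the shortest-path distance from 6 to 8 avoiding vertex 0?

Checking several routes:
6 -> 3 -> 4 -> 2 -> 8: 9 + 20 + 12 + 14 = 55
6 -> 1 -> 3 -> 5 -> 2 -> 8: 27 + 17 + 3 + 20 + 14 = 81
6 -> 3 -> 5 -> 2 -> 8: 9 + 3 + 20 + 14 = 46
6 -> 7 -> 2 -> 8: 9 + 20 + 14 = 43
6 -> 3 -> 1 -> 2 -> 8: 9 + 17 + 30 + 14 = 70
6 -> 1 -> 2 -> 8: 27 + 30 + 14 = 71
Best route has total 43.

43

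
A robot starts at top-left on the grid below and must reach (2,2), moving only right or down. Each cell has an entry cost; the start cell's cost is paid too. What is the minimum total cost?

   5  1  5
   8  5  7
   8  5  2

18

Cheapest: (0,0) (0,1) (1,1) (2,1) (2,2)
  5 + 1 + 5 + 5 + 2 = 18
(Top row then right column would cost 20.)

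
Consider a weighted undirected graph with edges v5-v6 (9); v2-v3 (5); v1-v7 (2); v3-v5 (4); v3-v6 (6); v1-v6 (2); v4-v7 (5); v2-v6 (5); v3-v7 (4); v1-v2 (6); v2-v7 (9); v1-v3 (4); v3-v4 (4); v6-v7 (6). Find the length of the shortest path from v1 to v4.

A few of the v1→v4 routes:
v1→v7→v3→v4: 2 + 4 + 4 = 10
v1→v3→v4: 4 + 4 = 8
v1→v7→v4: 2 + 5 = 7
Shortest: 7.

7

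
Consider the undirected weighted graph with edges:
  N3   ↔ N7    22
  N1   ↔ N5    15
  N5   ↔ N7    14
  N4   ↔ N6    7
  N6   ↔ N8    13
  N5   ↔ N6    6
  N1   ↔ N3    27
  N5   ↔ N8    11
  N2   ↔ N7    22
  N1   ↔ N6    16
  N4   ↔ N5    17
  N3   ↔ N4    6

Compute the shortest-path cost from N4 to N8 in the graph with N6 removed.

28

Candidate routes:
N4 - N3 - N7 - N5 - N8: 6 + 22 + 14 + 11 = 53
N4 - N3 - N1 - N5 - N8: 6 + 27 + 15 + 11 = 59
N4 - N5 - N8: 17 + 11 = 28
The minimum is 28.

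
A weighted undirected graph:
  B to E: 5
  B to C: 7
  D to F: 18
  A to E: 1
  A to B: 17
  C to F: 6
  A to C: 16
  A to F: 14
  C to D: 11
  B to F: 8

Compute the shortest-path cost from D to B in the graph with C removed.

Paths from D to B avoiding C:
D-F-B: 18 + 8 = 26
D-F-A-E-B: 18 + 14 + 1 + 5 = 38
D-F-A-B: 18 + 14 + 17 = 49
The minimum is 26.

26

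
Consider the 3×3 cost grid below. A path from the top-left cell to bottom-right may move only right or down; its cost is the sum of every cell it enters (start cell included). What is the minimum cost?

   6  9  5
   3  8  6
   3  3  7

22

One optimal route is r0c0 r1c0 r2c0 r2c1 r2c2.
Its cost is 6 + 3 + 3 + 3 + 7 = 22.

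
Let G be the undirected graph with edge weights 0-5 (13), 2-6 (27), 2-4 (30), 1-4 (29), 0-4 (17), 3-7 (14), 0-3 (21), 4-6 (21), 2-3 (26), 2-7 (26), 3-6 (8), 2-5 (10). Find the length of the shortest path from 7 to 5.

Comparing a few candidate routes:
7-3-2-5: 14 + 26 + 10 = 50
7-2-5: 26 + 10 = 36
7-3-6-2-5: 14 + 8 + 27 + 10 = 59
7-3-0-5: 14 + 21 + 13 = 48
7-3-6-4-0-5: 14 + 8 + 21 + 17 + 13 = 73
The minimum is 36.

36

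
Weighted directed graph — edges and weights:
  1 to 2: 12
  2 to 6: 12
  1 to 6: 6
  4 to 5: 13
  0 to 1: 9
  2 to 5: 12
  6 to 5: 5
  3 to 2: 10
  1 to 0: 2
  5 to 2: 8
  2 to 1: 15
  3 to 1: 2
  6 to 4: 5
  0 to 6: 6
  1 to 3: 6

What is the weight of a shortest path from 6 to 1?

Paths from 6 to 1:
6→5→2→1: 5 + 8 + 15 = 28
6→4→5→2→1: 5 + 13 + 8 + 15 = 41
Shortest: 28.

28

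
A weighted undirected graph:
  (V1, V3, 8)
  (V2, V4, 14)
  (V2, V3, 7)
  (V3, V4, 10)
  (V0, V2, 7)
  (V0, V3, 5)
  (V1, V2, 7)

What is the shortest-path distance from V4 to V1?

18

Comparing a few candidate routes:
V4 -> V3 -> V2 -> V1: 10 + 7 + 7 = 24
V4 -> V3 -> V1: 10 + 8 = 18
V4 -> V2 -> V1: 14 + 7 = 21
Shortest: 18.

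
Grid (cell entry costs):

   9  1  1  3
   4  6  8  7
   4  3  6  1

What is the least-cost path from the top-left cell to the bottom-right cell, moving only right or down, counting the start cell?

Best path: [0,0] → [0,1] → [0,2] → [0,3] → [1,3] → [2,3]
Cost: 9 + 1 + 1 + 3 + 7 + 1 = 22

22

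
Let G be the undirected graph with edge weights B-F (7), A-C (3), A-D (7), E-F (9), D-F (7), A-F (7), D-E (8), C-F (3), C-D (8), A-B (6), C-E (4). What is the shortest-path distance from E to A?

A few of the E→A routes:
E -> F -> C -> A: 9 + 3 + 3 = 15
E -> C -> A: 4 + 3 = 7
E -> C -> F -> A: 4 + 3 + 7 = 14
Shortest: 7.

7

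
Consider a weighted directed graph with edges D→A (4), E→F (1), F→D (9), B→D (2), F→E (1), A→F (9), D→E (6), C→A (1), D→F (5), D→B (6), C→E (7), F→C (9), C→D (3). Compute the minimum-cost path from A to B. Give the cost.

24

Candidate routes:
A - F - D - B: 9 + 9 + 6 = 24
A - F - C - D - B: 9 + 9 + 3 + 6 = 27
Best route has total 24.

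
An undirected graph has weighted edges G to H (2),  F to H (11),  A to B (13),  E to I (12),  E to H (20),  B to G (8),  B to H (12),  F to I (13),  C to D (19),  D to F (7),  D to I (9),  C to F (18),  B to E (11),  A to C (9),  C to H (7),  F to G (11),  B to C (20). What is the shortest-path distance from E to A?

Checking several routes:
E→B→G→H→C→A: 11 + 8 + 2 + 7 + 9 = 37
E→B→C→A: 11 + 20 + 9 = 40
E→H→C→A: 20 + 7 + 9 = 36
E→B→A: 11 + 13 = 24
E→H→G→B→A: 20 + 2 + 8 + 13 = 43
E→B→H→C→A: 11 + 12 + 7 + 9 = 39
The minimum is 24.

24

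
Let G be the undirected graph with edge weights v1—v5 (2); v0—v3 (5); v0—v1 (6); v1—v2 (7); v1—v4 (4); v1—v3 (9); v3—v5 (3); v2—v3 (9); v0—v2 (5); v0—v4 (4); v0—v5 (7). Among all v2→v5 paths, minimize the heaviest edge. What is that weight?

Some routes from v2 to v5:
v2-v0-v4-v1-v5: max(5, 4, 4, 2) = 5
v2-v0-v3-v5: max(5, 5, 3) = 5
v2-v0-v1-v5: max(5, 6, 2) = 6
Best route has worst link 5.

5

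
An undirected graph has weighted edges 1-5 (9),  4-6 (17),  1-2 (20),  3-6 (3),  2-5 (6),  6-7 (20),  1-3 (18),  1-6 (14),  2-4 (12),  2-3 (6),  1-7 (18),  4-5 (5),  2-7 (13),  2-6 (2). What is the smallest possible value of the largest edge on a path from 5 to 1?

A few of the 5→1 routes:
5→2→3→6→1: max(6, 6, 3, 14) = 14
5→1: max(9) = 9
5→4→2→3→6→1: max(5, 12, 6, 3, 14) = 14
5→2→6→1: max(6, 2, 14) = 14
5→4→2→6→1: max(5, 12, 2, 14) = 14
Best route has worst link 9.

9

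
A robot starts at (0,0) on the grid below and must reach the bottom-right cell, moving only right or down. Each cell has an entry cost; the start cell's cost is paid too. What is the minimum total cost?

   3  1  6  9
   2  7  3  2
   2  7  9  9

Cheapest: (0,0) → (0,1) → (0,2) → (1,2) → (1,3) → (2,3)
  3 + 1 + 6 + 3 + 2 + 9 = 24
(Top row then right column would cost 30.)

24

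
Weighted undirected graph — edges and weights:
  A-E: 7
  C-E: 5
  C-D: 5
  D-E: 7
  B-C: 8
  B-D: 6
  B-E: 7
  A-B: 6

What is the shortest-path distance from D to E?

Comparing a few candidate routes:
D -> E: 7
D -> B -> E: 6 + 7 = 13
D -> C -> E: 5 + 5 = 10
Shortest: 7.

7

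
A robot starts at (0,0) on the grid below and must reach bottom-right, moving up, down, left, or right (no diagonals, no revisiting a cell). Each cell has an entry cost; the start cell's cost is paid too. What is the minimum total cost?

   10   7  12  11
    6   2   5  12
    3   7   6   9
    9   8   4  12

Best path: r0c0 -> r1c0 -> r1c1 -> r1c2 -> r2c2 -> r3c2 -> r3c3
Cost: 10 + 6 + 2 + 5 + 6 + 4 + 12 = 45

45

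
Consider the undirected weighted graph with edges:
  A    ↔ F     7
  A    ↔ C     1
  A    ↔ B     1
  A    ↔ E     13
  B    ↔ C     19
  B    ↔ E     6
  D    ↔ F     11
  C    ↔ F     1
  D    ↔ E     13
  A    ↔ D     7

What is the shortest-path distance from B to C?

Some routes from B to C:
B → E → A → C: 6 + 13 + 1 = 20
B → A → C: 1 + 1 = 2
B → C: 19
B → E → D → A → C: 6 + 13 + 7 + 1 = 27
B → A → F → C: 1 + 7 + 1 = 9
B → A → D → F → C: 1 + 7 + 11 + 1 = 20
The minimum is 2.

2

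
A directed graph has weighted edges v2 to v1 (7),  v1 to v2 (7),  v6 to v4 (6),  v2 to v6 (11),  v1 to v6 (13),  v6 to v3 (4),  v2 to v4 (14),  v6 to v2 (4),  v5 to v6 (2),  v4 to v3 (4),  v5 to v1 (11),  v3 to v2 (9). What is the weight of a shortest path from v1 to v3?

Some routes from v1 to v3:
v1 -> v6 -> v3: 13 + 4 = 17
v1 -> v2 -> v4 -> v3: 7 + 14 + 4 = 25
v1 -> v6 -> v4 -> v3: 13 + 6 + 4 = 23
v1 -> v2 -> v6 -> v4 -> v3: 7 + 11 + 6 + 4 = 28
v1 -> v2 -> v6 -> v3: 7 + 11 + 4 = 22
Best route has total 17.

17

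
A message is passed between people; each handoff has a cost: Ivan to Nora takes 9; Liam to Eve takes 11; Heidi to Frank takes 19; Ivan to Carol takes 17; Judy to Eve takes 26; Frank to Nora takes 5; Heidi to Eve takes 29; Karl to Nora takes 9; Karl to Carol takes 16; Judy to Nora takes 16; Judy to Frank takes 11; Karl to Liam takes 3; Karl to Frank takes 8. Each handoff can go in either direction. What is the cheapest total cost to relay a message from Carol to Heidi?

Comparing a few candidate routes:
Carol - Karl - Frank - Heidi: 16 + 8 + 19 = 43
Carol - Karl - Nora - Frank - Heidi: 16 + 9 + 5 + 19 = 49
Carol - Ivan - Nora - Frank - Heidi: 17 + 9 + 5 + 19 = 50
Carol - Karl - Liam - Eve - Heidi: 16 + 3 + 11 + 29 = 59
The minimum is 43.

43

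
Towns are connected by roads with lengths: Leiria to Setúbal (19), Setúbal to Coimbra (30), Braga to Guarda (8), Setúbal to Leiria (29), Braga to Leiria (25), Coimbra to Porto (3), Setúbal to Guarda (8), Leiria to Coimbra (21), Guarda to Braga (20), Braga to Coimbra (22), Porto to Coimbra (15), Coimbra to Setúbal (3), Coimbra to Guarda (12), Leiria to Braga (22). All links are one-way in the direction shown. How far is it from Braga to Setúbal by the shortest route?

25

Routes from Braga to Setúbal:
Braga - Leiria - Setúbal: 25 + 19 = 44
Braga - Coimbra - Setúbal: 22 + 3 = 25
Braga - Leiria - Coimbra - Setúbal: 25 + 21 + 3 = 49
Shortest: 25.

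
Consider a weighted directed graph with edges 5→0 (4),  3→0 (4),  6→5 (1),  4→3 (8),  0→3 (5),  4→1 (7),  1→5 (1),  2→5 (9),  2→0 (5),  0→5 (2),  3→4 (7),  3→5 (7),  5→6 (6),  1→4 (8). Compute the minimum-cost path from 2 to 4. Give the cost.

Candidate routes:
2→0→3→4: 5 + 5 + 7 = 17
2→5→0→3→4: 9 + 4 + 5 + 7 = 25
The minimum is 17.

17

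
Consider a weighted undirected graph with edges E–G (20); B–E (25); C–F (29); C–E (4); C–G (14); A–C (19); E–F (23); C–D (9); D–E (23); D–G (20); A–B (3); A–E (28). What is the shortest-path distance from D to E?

Comparing a few candidate routes:
D-C-A-B-E: 9 + 19 + 3 + 25 = 56
D-G-C-E: 20 + 14 + 4 = 38
D-E: 23
D-G-E: 20 + 20 = 40
D-C-E: 9 + 4 = 13
D-C-G-E: 9 + 14 + 20 = 43
The minimum is 13.

13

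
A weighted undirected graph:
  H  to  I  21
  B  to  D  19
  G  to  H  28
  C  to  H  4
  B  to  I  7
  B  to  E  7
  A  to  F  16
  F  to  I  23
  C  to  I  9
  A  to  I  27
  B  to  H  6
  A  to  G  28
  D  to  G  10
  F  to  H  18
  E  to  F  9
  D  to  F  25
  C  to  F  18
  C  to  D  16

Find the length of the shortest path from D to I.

A few of the D→I routes:
D - B - H - C - I: 19 + 6 + 4 + 9 = 38
D - C - I: 16 + 9 = 25
D - C - H - B - I: 16 + 4 + 6 + 7 = 33
D - B - I: 19 + 7 = 26
The minimum is 25.

25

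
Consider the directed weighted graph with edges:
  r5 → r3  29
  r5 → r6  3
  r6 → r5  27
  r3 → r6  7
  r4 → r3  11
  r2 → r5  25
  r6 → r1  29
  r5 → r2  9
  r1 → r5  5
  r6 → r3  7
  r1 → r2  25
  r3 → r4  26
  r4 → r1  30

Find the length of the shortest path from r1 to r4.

Routes from r1 to r4:
r1-r5-r3-r4: 5 + 29 + 26 = 60
r1-r2-r5-r3-r4: 25 + 25 + 29 + 26 = 105
r1-r2-r5-r6-r3-r4: 25 + 25 + 3 + 7 + 26 = 86
r1-r5-r6-r3-r4: 5 + 3 + 7 + 26 = 41
Best route has total 41.

41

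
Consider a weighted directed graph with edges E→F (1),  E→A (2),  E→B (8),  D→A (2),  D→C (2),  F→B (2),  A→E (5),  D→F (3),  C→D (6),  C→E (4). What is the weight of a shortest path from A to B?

Routes from A to B:
A-E-F-B: 5 + 1 + 2 = 8
A-E-B: 5 + 8 = 13
Shortest: 8.

8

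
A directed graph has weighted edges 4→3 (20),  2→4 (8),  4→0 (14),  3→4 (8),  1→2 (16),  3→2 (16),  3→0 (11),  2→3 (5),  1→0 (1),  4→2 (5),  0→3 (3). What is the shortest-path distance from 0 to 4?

Candidate routes:
0→3→2→4: 3 + 16 + 8 = 27
0→3→4: 3 + 8 = 11
Shortest: 11.

11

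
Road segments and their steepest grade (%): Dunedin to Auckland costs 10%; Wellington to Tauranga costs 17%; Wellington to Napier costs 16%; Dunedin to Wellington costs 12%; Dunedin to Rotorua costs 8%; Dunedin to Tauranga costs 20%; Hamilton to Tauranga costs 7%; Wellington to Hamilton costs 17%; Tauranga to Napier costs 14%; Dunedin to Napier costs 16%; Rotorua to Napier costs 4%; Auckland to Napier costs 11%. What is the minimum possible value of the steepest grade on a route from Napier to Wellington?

12

Comparing a few candidate routes:
Napier - Rotorua - Dunedin - Wellington: max(4, 8, 12) = 12
Napier - Auckland - Dunedin - Wellington: max(11, 10, 12) = 12
Napier - Dunedin - Wellington: max(16, 12) = 16
The minimum achievable maximum is 12%.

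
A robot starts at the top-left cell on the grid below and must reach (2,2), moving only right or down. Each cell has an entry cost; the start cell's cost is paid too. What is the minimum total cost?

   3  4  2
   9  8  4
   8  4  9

22

Path r0c0→r0c1→r0c2→r1c2→r2c2: 3 + 4 + 2 + 4 + 9 = 22.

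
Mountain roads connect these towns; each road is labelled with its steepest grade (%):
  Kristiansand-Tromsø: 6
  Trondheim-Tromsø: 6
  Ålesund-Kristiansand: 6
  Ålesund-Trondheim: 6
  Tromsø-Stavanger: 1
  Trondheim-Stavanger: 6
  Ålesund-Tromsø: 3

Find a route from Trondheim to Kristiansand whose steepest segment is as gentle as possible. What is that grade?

Checking several routes:
Trondheim -> Stavanger -> Tromsø -> Kristiansand: max(6, 1, 6) = 6
Trondheim -> Ålesund -> Tromsø -> Kristiansand: max(6, 3, 6) = 6
Trondheim -> Stavanger -> Tromsø -> Ålesund -> Kristiansand: max(6, 1, 3, 6) = 6
Best route has worst link 6%.

6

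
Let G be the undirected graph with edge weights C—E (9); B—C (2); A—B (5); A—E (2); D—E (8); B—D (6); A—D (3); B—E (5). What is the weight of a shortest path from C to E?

Some routes from C to E:
C → B → A → E: 2 + 5 + 2 = 9
C → B → D → E: 2 + 6 + 8 = 16
C → E: 9
C → B → D → A → E: 2 + 6 + 3 + 2 = 13
C → B → E: 2 + 5 = 7
Best route has total 7.

7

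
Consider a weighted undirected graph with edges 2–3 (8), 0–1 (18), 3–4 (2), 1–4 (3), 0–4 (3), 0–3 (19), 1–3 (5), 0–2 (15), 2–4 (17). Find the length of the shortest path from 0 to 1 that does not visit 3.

Candidate routes:
0 -> 2 -> 4 -> 1: 15 + 17 + 3 = 35
0 -> 1: 18
0 -> 4 -> 1: 3 + 3 = 6
Shortest: 6.

6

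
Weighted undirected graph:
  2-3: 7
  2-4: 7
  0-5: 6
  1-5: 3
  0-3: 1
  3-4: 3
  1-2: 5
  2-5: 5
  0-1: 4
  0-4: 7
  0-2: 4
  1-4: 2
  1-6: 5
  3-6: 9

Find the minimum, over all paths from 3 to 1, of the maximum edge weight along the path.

3

Checking several routes:
3→4→1: max(3, 2) = 3
3→0→2→5→1: max(1, 4, 5, 3) = 5
3→0→1: max(1, 4) = 4
3→0→2→1: max(1, 4, 5) = 5
The minimum achievable maximum is 3.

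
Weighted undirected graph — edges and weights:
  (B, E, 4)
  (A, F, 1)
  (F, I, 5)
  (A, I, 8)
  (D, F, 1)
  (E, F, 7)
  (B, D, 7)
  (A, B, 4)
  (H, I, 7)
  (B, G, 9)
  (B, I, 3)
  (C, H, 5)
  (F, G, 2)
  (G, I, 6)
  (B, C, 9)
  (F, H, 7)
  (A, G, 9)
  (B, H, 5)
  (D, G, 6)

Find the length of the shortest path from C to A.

Some routes from C to A:
C→H→B→A: 5 + 5 + 4 = 14
C→H→F→A: 5 + 7 + 1 = 13
C→B→A: 9 + 4 = 13
C→H→I→F→A: 5 + 7 + 5 + 1 = 18
The minimum is 13.

13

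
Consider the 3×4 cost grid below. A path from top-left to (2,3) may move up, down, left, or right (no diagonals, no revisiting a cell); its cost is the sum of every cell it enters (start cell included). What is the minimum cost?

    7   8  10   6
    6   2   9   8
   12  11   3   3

30

Best path: (0,0) → (1,0) → (1,1) → (1,2) → (2,2) → (2,3)
Cost: 7 + 6 + 2 + 9 + 3 + 3 = 30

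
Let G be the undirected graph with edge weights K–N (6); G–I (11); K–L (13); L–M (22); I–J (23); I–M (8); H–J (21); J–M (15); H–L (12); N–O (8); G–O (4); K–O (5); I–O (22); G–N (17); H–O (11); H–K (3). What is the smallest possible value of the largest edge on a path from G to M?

A few of the G→M routes:
G → N → O → K → H → J → M: max(17, 8, 5, 3, 21, 15) = 21
G → N → K → L → H → J → M: max(17, 6, 13, 12, 21, 15) = 21
G → I → M: max(11, 8) = 11
G → N → K → H → J → M: max(17, 6, 3, 21, 15) = 21
G → N → K → O → H → J → M: max(17, 6, 5, 11, 21, 15) = 21
G → N → O → K → L → H → J → M: max(17, 8, 5, 13, 12, 21, 15) = 21
Best route has worst link 11.

11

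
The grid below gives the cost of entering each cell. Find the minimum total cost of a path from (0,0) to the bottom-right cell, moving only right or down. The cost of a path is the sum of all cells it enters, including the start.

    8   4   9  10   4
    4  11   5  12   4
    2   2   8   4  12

Path (0,0) (1,0) (2,0) (2,1) (2,2) (2,3) (2,4): 8 + 4 + 2 + 2 + 8 + 4 + 12 = 40.

40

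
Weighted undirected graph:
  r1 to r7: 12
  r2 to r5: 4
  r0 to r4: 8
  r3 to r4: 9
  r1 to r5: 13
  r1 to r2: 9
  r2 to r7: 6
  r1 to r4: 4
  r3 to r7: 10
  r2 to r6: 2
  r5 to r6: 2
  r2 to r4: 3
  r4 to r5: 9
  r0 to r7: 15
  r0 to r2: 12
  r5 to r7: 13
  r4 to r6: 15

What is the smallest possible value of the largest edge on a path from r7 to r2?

Comparing a few candidate routes:
r7 → r3 → r4 → r5 → r6 → r2: max(10, 9, 9, 2, 2) = 10
r7 → r3 → r4 → r5 → r2: max(10, 9, 9, 4) = 10
r7 → r3 → r4 → r2: max(10, 9, 3) = 10
r7 → r3 → r4 → r1 → r2: max(10, 9, 4, 9) = 10
r7 → r2: max(6) = 6
Best route has worst link 6.

6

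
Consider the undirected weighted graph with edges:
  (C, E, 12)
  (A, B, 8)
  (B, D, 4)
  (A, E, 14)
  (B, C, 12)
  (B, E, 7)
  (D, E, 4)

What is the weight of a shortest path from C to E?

12

Paths from C to E:
C→B→D→E: 12 + 4 + 4 = 20
C→E: 12
C→B→E: 12 + 7 = 19
C→B→A→E: 12 + 8 + 14 = 34
The minimum is 12.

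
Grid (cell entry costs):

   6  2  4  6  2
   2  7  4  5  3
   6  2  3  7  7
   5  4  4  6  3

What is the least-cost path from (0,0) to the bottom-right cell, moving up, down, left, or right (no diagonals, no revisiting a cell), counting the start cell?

32

Cheapest: [0,0] [0,1] [0,2] [1,2] [2,2] [3,2] [3,3] [3,4]
  6 + 2 + 4 + 4 + 3 + 4 + 6 + 3 = 32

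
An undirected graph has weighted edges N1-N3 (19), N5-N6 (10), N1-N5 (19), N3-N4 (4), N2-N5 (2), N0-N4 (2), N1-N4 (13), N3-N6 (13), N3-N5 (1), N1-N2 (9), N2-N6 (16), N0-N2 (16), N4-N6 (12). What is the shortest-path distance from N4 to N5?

5

Checking several routes:
N4 - N6 - N5: 12 + 10 = 22
N4 - N0 - N2 - N5: 2 + 16 + 2 = 20
N4 - N3 - N5: 4 + 1 = 5
Best route has total 5.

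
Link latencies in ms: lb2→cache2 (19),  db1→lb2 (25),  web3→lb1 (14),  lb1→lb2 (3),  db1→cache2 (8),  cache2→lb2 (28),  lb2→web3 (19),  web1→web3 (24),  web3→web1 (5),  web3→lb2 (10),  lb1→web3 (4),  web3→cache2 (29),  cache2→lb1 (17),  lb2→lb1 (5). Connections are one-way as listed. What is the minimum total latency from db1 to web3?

Checking several routes:
db1-cache2-lb2-lb1-web3: 8 + 28 + 5 + 4 = 45
db1-cache2-lb1-lb2-web3: 8 + 17 + 3 + 19 = 47
db1-lb2-web3: 25 + 19 = 44
db1-lb2-lb1-web3: 25 + 5 + 4 = 34
db1-cache2-lb1-web3: 8 + 17 + 4 = 29
The minimum is 29 ms.

29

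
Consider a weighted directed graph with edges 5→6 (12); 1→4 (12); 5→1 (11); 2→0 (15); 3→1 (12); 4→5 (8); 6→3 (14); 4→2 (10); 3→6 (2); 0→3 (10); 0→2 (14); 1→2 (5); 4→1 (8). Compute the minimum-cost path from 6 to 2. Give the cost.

31

Candidate routes:
6-3-1-4-2: 14 + 12 + 12 + 10 = 48
6-3-1-2: 14 + 12 + 5 = 31
Best route has total 31.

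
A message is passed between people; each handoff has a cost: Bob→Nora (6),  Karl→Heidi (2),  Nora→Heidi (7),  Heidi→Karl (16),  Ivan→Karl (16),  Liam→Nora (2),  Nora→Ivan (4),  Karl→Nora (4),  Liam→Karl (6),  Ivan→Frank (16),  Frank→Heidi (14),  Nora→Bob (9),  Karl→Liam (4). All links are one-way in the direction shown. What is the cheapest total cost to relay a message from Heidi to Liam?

Paths from Heidi to Liam:
Heidi→Karl→Liam: 16 + 4 = 20
The minimum is 20.

20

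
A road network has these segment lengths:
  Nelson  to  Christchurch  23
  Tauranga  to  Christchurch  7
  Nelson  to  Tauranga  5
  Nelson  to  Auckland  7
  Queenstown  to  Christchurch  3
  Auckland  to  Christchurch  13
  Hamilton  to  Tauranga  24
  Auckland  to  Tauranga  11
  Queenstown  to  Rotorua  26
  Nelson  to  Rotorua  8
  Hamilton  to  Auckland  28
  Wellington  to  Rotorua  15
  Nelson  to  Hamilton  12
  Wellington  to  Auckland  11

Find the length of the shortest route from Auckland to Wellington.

11

Comparing a few candidate routes:
Auckland - Nelson - Rotorua - Wellington: 7 + 8 + 15 = 30
Auckland - Wellington: 11
Auckland - Tauranga - Nelson - Rotorua - Wellington: 11 + 5 + 8 + 15 = 39
Shortest: 11.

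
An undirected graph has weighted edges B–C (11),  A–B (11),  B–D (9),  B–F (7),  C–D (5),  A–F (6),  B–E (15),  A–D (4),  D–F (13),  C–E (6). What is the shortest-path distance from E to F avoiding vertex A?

22

A few of the E→F routes:
E - B - D - F: 15 + 9 + 13 = 37
E - C - B - D - F: 6 + 11 + 9 + 13 = 39
E - C - B - F: 6 + 11 + 7 = 24
E - C - D - F: 6 + 5 + 13 = 24
E - B - F: 15 + 7 = 22
E - C - D - B - F: 6 + 5 + 9 + 7 = 27
Best route has total 22.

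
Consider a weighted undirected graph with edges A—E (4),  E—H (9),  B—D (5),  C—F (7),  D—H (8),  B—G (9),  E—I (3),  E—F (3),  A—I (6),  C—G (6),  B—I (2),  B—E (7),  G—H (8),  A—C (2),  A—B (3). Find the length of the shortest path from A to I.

5

Comparing a few candidate routes:
A -> I: 6
A -> B -> I: 3 + 2 = 5
A -> E -> I: 4 + 3 = 7
A -> B -> E -> I: 3 + 7 + 3 = 13
A -> E -> B -> I: 4 + 7 + 2 = 13
The minimum is 5.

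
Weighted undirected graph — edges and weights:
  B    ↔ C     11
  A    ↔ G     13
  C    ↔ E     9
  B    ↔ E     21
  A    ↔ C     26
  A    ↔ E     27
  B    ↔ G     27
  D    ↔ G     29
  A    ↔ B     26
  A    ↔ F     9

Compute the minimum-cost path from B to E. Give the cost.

20

Checking several routes:
B - A - C - E: 26 + 26 + 9 = 61
B - C - E: 11 + 9 = 20
B - A - E: 26 + 27 = 53
B - E: 21
The minimum is 20.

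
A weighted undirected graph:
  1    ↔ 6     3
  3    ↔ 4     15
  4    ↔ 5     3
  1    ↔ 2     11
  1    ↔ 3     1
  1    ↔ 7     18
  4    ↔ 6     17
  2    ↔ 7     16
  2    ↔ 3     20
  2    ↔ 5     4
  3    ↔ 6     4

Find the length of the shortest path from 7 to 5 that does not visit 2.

37

Candidate routes:
7 - 1 - 3 - 6 - 4 - 5: 18 + 1 + 4 + 17 + 3 = 43
7 - 1 - 3 - 4 - 5: 18 + 1 + 15 + 3 = 37
7 - 1 - 6 - 3 - 4 - 5: 18 + 3 + 4 + 15 + 3 = 43
7 - 1 - 6 - 4 - 5: 18 + 3 + 17 + 3 = 41
The minimum is 37.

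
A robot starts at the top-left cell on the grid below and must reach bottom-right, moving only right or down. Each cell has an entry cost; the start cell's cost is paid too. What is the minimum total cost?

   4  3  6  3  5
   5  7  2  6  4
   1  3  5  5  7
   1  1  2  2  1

17

One optimal route is r0c0 r1c0 r2c0 r3c0 r3c1 r3c2 r3c3 r3c4.
Its cost is 4 + 5 + 1 + 1 + 1 + 2 + 2 + 1 = 17.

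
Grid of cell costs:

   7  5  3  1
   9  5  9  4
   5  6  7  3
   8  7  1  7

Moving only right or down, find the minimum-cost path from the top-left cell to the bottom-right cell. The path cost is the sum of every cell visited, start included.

Path (0,0) → (0,1) → (0,2) → (0,3) → (1,3) → (2,3) → (3,3): 7 + 5 + 3 + 1 + 4 + 3 + 7 = 30.

30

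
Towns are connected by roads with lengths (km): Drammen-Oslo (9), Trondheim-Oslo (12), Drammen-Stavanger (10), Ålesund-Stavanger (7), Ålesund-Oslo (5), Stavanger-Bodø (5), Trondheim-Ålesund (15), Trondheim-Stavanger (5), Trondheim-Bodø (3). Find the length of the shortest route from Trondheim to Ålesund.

12

Comparing a few candidate routes:
Trondheim → Oslo → Ålesund: 12 + 5 = 17
Trondheim → Bodø → Stavanger → Ålesund: 3 + 5 + 7 = 15
Trondheim → Ålesund: 15
Trondheim → Stavanger → Ålesund: 5 + 7 = 12
Best route has total 12 km.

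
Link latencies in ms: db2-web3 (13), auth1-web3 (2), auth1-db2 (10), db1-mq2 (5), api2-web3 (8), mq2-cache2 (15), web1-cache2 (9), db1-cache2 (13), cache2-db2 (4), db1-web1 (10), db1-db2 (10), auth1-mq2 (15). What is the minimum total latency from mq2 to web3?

Some routes from mq2 to web3:
mq2→auth1→web3: 15 + 2 = 17
mq2→cache2→db2→auth1→web3: 15 + 4 + 10 + 2 = 31
mq2→db1→db2→web3: 5 + 10 + 13 = 28
mq2→cache2→db2→web3: 15 + 4 + 13 = 32
mq2→db1→cache2→db2→auth1→web3: 5 + 13 + 4 + 10 + 2 = 34
mq2→db1→db2→auth1→web3: 5 + 10 + 10 + 2 = 27
Shortest: 17 ms.

17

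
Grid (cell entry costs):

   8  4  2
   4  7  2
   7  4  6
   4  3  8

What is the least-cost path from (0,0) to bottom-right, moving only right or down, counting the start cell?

30

Best path: (0,0) → (0,1) → (0,2) → (1,2) → (2,2) → (3,2)
Cost: 8 + 4 + 2 + 2 + 6 + 8 = 30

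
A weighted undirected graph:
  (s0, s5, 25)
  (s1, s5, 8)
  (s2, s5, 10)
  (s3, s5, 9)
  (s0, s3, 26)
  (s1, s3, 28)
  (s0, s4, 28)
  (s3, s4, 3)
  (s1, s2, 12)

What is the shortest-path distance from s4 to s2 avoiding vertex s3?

63

Candidate routes:
s4→s0→s5→s1→s2: 28 + 25 + 8 + 12 = 73
s4→s0→s5→s2: 28 + 25 + 10 = 63
Best route has total 63.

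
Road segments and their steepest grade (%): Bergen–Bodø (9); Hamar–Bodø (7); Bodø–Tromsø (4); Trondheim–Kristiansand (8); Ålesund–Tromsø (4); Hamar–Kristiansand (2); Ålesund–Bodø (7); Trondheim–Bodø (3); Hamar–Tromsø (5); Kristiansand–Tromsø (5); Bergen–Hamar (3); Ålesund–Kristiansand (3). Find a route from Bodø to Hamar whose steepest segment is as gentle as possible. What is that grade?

Some routes from Bodø to Hamar:
Bodø-Tromsø-Ålesund-Kristiansand-Hamar: max(4, 4, 3, 2) = 4
Bodø-Ålesund-Tromsø-Kristiansand-Hamar: max(7, 4, 5, 2) = 7
Bodø-Tromsø-Hamar: max(4, 5) = 5
Bodø-Tromsø-Kristiansand-Hamar: max(4, 5, 2) = 5
Bodø-Ålesund-Tromsø-Hamar: max(7, 4, 5) = 7
Bodø-Ålesund-Kristiansand-Tromsø-Hamar: max(7, 3, 5, 5) = 7
Smallest bottleneck: 4%.

4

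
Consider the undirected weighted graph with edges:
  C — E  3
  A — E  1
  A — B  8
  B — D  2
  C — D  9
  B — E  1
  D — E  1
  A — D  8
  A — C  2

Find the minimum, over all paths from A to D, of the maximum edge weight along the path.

1

Some routes from A to D:
A -> C -> E -> B -> D: max(2, 3, 1, 2) = 3
A -> C -> E -> D: max(2, 3, 1) = 3
A -> E -> D: max(1, 1) = 1
A -> E -> B -> D: max(1, 1, 2) = 2
A -> D: max(8) = 8
Best route has worst link 1.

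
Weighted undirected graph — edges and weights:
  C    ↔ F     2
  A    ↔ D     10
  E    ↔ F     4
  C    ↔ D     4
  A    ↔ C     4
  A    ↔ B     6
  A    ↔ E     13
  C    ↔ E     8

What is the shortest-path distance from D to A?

A few of the D→A routes:
D → A: 10
D → C → F → E → A: 4 + 2 + 4 + 13 = 23
D → C → A: 4 + 4 = 8
Shortest: 8.

8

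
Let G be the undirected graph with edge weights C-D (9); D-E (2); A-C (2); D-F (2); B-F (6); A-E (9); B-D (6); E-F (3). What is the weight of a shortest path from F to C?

11

A few of the F→C routes:
F → E → D → C: 3 + 2 + 9 = 14
F → E → A → C: 3 + 9 + 2 = 14
F → D → C: 2 + 9 = 11
The minimum is 11.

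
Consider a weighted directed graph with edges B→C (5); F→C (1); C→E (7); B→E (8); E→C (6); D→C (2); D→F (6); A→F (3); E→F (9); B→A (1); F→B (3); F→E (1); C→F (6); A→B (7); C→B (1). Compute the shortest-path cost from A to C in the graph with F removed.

12

Routes from A to C avoiding F:
A→B→C: 7 + 5 = 12
A→B→E→C: 7 + 8 + 6 = 21
The minimum is 12.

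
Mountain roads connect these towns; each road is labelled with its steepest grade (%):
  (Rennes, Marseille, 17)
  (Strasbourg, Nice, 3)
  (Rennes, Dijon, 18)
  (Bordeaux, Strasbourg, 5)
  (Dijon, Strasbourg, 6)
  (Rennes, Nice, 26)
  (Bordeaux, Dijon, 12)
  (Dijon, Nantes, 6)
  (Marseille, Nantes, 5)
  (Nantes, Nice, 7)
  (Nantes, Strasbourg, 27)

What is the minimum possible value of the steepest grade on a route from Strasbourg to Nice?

3

Comparing a few candidate routes:
Strasbourg-Bordeaux-Dijon-Nantes-Nice: max(5, 12, 6, 7) = 12
Strasbourg-Nice: max(3) = 3
Strasbourg-Dijon-Nantes-Nice: max(6, 6, 7) = 7
Strasbourg-Bordeaux-Dijon-Rennes-Nice: max(5, 12, 18, 26) = 26
Strasbourg-Dijon-Rennes-Marseille-Nantes-Nice: max(6, 18, 17, 5, 7) = 18
Strasbourg-Bordeaux-Dijon-Rennes-Marseille-Nantes-Nice: max(5, 12, 18, 17, 5, 7) = 18
Smallest bottleneck: 3%.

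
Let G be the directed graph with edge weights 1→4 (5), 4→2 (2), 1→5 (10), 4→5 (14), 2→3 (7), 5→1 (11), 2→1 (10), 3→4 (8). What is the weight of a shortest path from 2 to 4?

Candidate routes:
2 -> 1 -> 4: 10 + 5 = 15
2 -> 3 -> 4: 7 + 8 = 15
Best route has total 15.

15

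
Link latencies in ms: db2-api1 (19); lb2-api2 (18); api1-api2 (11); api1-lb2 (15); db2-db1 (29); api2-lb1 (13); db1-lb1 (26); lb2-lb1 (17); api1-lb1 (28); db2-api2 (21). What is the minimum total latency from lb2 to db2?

34

Comparing a few candidate routes:
lb2 -> api2 -> db2: 18 + 21 = 39
lb2 -> api1 -> api2 -> db2: 15 + 11 + 21 = 47
lb2 -> api1 -> db2: 15 + 19 = 34
lb2 -> api2 -> api1 -> db2: 18 + 11 + 19 = 48
lb2 -> lb1 -> api2 -> db2: 17 + 13 + 21 = 51
The minimum is 34 ms.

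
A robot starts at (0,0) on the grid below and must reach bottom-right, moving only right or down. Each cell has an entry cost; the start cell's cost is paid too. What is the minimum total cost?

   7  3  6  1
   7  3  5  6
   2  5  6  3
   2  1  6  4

29

Path r0c0 -> r0c1 -> r1c1 -> r2c1 -> r3c1 -> r3c2 -> r3c3: 7 + 3 + 3 + 5 + 1 + 6 + 4 = 29.
(Top row then right column would cost 30.)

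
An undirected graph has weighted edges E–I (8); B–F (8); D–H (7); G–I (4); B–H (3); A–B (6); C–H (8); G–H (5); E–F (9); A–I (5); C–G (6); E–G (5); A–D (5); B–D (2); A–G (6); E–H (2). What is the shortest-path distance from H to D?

Checking several routes:
H → E → G → A → D: 2 + 5 + 6 + 5 = 18
H → G → A → B → D: 5 + 6 + 6 + 2 = 19
H → B → A → D: 3 + 6 + 5 = 14
H → D: 7
H → B → D: 3 + 2 = 5
H → G → A → D: 5 + 6 + 5 = 16
The minimum is 5.

5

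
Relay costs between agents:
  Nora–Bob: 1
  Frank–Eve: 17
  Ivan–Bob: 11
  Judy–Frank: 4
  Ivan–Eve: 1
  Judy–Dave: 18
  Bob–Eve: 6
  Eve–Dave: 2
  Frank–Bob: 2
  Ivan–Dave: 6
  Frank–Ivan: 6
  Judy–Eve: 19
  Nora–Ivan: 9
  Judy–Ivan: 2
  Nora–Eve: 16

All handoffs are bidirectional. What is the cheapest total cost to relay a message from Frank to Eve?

7

A few of the Frank→Eve routes:
Frank - Bob - Eve: 2 + 6 = 8
Frank - Ivan - Eve: 6 + 1 = 7
Frank - Judy - Ivan - Eve: 4 + 2 + 1 = 7
Frank - Judy - Ivan - Dave - Eve: 4 + 2 + 6 + 2 = 14
Frank - Bob - Nora - Ivan - Eve: 2 + 1 + 9 + 1 = 13
Shortest: 7.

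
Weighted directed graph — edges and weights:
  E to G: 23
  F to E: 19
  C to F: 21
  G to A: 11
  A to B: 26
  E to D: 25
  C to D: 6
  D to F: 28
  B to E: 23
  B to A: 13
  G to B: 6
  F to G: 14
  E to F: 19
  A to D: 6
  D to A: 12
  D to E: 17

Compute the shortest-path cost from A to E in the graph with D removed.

Routes from A to E avoiding D:
A -> B -> E: 26 + 23 = 49
The minimum is 49.

49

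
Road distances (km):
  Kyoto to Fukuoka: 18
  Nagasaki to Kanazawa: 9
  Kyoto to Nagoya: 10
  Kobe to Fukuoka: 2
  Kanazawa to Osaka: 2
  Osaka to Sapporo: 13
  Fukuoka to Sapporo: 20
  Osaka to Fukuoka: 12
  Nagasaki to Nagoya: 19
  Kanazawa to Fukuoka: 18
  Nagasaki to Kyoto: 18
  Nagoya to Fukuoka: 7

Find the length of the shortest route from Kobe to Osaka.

14

Checking several routes:
Kobe-Fukuoka-Nagoya-Nagasaki-Kanazawa-Osaka: 2 + 7 + 19 + 9 + 2 = 39
Kobe-Fukuoka-Nagoya-Kyoto-Nagasaki-Kanazawa-Osaka: 2 + 7 + 10 + 18 + 9 + 2 = 48
Kobe-Fukuoka-Sapporo-Osaka: 2 + 20 + 13 = 35
Kobe-Fukuoka-Osaka: 2 + 12 = 14
Kobe-Fukuoka-Kanazawa-Osaka: 2 + 18 + 2 = 22
Best route has total 14 km.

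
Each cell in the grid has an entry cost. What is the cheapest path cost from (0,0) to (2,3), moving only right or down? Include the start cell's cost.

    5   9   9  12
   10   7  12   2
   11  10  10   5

40

Best path: [0,0] -> [0,1] -> [1,1] -> [1,2] -> [1,3] -> [2,3]
Cost: 5 + 9 + 7 + 12 + 2 + 5 = 40
(Top row then right column would cost 42.)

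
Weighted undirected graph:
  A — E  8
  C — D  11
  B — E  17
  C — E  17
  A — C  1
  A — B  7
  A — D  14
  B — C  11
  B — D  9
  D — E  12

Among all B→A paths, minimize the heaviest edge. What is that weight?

Some routes from B to A:
B-A: max(7) = 7
B-C-D-E-A: max(11, 11, 12, 8) = 12
B-D-C-A: max(9, 11, 1) = 11
B-C-A: max(11, 1) = 11
Smallest bottleneck: 7.

7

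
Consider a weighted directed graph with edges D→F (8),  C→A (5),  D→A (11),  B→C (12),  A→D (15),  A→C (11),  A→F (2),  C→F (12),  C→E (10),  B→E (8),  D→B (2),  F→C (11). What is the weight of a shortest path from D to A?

Candidate routes:
D → F → C → A: 8 + 11 + 5 = 24
D → B → C → A: 2 + 12 + 5 = 19
D → A: 11
The minimum is 11.

11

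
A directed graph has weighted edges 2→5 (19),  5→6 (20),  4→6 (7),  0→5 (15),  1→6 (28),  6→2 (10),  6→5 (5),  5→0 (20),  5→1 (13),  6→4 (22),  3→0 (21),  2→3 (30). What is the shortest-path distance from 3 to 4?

Paths from 3 to 4:
3 -> 0 -> 5 -> 1 -> 6 -> 4: 21 + 15 + 13 + 28 + 22 = 99
3 -> 0 -> 5 -> 6 -> 4: 21 + 15 + 20 + 22 = 78
The minimum is 78.

78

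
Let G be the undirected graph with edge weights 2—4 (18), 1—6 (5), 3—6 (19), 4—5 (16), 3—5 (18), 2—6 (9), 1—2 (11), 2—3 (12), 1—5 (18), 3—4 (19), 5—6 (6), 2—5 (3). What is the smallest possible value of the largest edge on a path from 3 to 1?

Comparing a few candidate routes:
3→2→4→5→6→1: max(12, 18, 16, 6, 5) = 18
3→2→1: max(12, 11) = 12
3→2→6→1: max(12, 9, 5) = 12
3→2→4→5→1: max(12, 18, 16, 18) = 18
3→2→5→6→1: max(12, 3, 6, 5) = 12
The minimum achievable maximum is 12.

12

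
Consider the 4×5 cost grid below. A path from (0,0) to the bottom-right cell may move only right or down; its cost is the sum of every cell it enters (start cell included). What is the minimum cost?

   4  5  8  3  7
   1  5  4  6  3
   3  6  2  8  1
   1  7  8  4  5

One optimal route is [0,0] [1,0] [1,1] [1,2] [1,3] [1,4] [2,4] [3,4].
Its cost is 4 + 1 + 5 + 4 + 6 + 3 + 1 + 5 = 29.
For comparison, the top-then-right route costs 36.

29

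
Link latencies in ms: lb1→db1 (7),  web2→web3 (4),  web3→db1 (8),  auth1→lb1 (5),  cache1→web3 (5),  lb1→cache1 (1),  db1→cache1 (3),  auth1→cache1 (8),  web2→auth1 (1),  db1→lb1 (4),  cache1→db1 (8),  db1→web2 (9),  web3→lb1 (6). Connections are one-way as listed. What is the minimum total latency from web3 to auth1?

18

Routes from web3 to auth1:
web3 - lb1 - db1 - web2 - auth1: 6 + 7 + 9 + 1 = 23
web3 - lb1 - cache1 - db1 - web2 - auth1: 6 + 1 + 8 + 9 + 1 = 25
web3 - db1 - web2 - auth1: 8 + 9 + 1 = 18
The minimum is 18 ms.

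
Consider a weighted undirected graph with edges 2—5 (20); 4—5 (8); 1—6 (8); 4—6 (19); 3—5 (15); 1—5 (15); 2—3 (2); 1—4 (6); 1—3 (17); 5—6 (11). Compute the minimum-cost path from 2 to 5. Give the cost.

17

Comparing a few candidate routes:
2→3→1→5: 2 + 17 + 15 = 34
2→3→1→4→5: 2 + 17 + 6 + 8 = 33
2→3→5: 2 + 15 = 17
2→3→1→6→5: 2 + 17 + 8 + 11 = 38
2→5: 20
Shortest: 17.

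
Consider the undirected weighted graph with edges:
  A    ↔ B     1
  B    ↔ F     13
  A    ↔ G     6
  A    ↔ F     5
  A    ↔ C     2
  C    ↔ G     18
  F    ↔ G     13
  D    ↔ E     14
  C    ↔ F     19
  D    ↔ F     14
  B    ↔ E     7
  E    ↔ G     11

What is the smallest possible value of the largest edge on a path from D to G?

14

Checking several routes:
D-E-B-A-G: max(14, 7, 1, 6) = 14
D-E-B-F-A-G: max(14, 7, 13, 5, 6) = 14
D-E-B-F-G: max(14, 7, 13, 13) = 14
D-E-B-A-F-G: max(14, 7, 1, 5, 13) = 14
The minimum achievable maximum is 14.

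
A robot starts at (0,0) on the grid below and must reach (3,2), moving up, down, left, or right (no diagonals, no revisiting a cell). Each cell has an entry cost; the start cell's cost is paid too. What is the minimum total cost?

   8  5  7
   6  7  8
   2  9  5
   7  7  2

Best path: [0,0] -> [1,0] -> [2,0] -> [2,1] -> [2,2] -> [3,2]
Cost: 8 + 6 + 2 + 9 + 5 + 2 = 32

32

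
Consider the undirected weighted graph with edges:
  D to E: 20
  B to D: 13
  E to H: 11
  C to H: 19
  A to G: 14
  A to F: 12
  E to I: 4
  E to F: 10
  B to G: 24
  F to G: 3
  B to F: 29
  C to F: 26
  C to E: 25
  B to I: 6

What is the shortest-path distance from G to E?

13

Some routes from G to E:
G-F-E: 3 + 10 = 13
G-F-B-I-E: 3 + 29 + 6 + 4 = 42
G-A-F-E: 14 + 12 + 10 = 36
G-B-I-E: 24 + 6 + 4 = 34
G-F-C-E: 3 + 26 + 25 = 54
The minimum is 13.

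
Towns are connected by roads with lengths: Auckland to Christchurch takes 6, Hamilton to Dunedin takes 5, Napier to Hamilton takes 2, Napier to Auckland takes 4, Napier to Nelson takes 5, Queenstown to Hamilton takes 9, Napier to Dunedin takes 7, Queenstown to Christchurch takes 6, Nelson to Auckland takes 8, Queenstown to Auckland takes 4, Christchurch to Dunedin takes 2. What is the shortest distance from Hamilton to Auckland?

6

Checking several routes:
Hamilton -> Napier -> Auckland: 2 + 4 = 6
Hamilton -> Queenstown -> Auckland: 9 + 4 = 13
Hamilton -> Dunedin -> Christchurch -> Auckland: 5 + 2 + 6 = 13
Hamilton -> Napier -> Nelson -> Auckland: 2 + 5 + 8 = 15
Shortest: 6.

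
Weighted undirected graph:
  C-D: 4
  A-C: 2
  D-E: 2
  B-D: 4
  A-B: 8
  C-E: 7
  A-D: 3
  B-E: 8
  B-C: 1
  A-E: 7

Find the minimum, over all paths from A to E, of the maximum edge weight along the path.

A few of the A→E routes:
A-D-C-E: max(3, 4, 7) = 7
A-C-D-E: max(2, 4, 2) = 4
A-C-B-D-E: max(2, 1, 4, 2) = 4
A-D-E: max(3, 2) = 3
A-D-B-C-E: max(3, 4, 1, 7) = 7
A-C-E: max(2, 7) = 7
The minimum achievable maximum is 3.

3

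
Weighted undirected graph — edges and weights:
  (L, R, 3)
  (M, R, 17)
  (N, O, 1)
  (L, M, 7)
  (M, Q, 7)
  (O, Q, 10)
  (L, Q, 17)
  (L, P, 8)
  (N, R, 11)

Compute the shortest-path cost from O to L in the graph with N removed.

24

Routes from O to L avoiding N:
O -> Q -> M -> L: 10 + 7 + 7 = 24
O -> Q -> L: 10 + 17 = 27
O -> Q -> M -> R -> L: 10 + 7 + 17 + 3 = 37
Best route has total 24.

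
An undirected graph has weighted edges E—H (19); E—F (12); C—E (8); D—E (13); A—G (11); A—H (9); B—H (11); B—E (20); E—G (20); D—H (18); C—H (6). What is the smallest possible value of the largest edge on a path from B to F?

Paths from B to F:
B→E→F: max(20, 12) = 20
B→H→D→E→F: max(11, 18, 13, 12) = 18
B→H→A→G→E→F: max(11, 9, 11, 20, 12) = 20
B→H→E→F: max(11, 19, 12) = 19
B→H→C→E→F: max(11, 6, 8, 12) = 12
Smallest bottleneck: 12.

12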